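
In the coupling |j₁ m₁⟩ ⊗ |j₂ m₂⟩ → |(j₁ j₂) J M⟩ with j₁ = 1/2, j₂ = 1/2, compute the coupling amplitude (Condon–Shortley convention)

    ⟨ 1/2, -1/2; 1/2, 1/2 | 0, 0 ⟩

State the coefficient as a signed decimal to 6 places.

j₁+j₂−J=1  J+j₁−j₂=0  J−j₁+j₂=0  j₁+j₂+J+1=2
(j₁±m₁, j₂±m₂, J±M) = (0,1,1,0,0,0)
P² = 1/2
sum k=1..1:
  [1] −1/1 = -1
S = -1
C² = P²·S² = 1/2 ; C = -0.707107

−√(1/2) ≈ -0.707107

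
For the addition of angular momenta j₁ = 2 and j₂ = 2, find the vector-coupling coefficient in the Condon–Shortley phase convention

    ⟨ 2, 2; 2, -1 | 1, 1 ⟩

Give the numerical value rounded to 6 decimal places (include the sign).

+√(1/5) = +0.447214

triangle: 3!·1!·1!/6! = 6/720
(j±m)!: 4!·0!·1!·3!·2!·0! = 288
prefactor² = (2J+1)·Δ·N² = 36/5
  k=0: +1/(0!·3!·0!·1!·1!·0!) = 1/6
Σ = 1/6  ⇒  CG² = 36/5·1/6² = 1/5
CG = +√(1/5) = +0.447214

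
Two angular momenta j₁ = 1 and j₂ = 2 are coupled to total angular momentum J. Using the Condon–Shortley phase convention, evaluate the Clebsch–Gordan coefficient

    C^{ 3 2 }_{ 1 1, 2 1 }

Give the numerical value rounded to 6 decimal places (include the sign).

+0.816497

j₁+j₂−J=0  J+j₁−j₂=2  J−j₁+j₂=4  j₁+j₂+J+1=7
(j₁±m₁, j₂±m₂, J±M) = (2,0,3,1,5,1)
P² = 96
sum k=0..0:
  [0] +1/12 = 1/12
S = 1/12
C² = P²·S² = 2/3 ; C = +0.816497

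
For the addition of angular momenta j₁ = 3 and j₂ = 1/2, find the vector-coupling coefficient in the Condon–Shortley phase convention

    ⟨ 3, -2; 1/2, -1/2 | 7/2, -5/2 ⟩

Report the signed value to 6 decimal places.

+√(6/7) ≈ +0.925820

√[8·0!6!1!/8! · 1!5!0!1!1!6!] = √(86400/7)
  +(−1)^0/∏(0,0,5,0,1,1)! = 1/120  (running 1/120)
⟨..|..⟩ = √(86400/7)·(1/120) = +0.925820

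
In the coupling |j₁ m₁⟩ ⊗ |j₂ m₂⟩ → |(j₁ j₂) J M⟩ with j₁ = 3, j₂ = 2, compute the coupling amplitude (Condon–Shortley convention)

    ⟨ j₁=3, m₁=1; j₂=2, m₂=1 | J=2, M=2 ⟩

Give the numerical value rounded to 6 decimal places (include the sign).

triangle: 3!·3!·1!/8! = 36/40320
(j±m)!: 4!·2!·3!·1!·4!·0! = 6912
prefactor² = (2J+1)·Δ·N² = 216/7
  k=2: +1/(2!·1!·0!·1!·3!·0!) = 1/12
Σ = 1/12  ⇒  CG² = 216/7·1/12² = 3/14
CG = +√(3/14) = +0.462910

+0.462910  (= +√(3/14))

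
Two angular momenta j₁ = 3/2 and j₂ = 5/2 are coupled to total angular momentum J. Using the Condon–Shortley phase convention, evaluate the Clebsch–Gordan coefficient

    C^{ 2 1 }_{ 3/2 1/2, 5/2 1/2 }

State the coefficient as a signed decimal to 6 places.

√[5·2!1!3!/7! · 2!1!3!2!3!1!] = √(12/7)
  +(−1)^0/∏(0,2,1,3,0,0)! = 1/12  (running 1/12)
  +(−1)^1/∏(1,1,0,2,1,1)! = -1/2  (running -5/12)
⟨..|..⟩ = √(12/7)·(-5/12) = -0.545545

−√(25/84) = -0.545545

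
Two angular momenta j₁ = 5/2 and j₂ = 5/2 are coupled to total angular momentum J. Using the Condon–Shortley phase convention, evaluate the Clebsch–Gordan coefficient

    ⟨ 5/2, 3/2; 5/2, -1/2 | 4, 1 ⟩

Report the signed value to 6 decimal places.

+0.597614

triangle: 1!*4!*4!/10! = 576/3628800
(j±m)!: 4!*1!*2!*3!*5!*3! = 207360
prefactor² = (2J+1)*Δ*N² = 10368/35
  k=0: +1/(0!*1!*1!*2!*3!*2!) = 1/24
  k=1: −1/(1!*0!*0!*1!*4!*3!) = -1/144
Σ = 5/144  ⇒  CG² = 10368/35*5/144² = 5/14
CG = +√(5/14) = +0.597614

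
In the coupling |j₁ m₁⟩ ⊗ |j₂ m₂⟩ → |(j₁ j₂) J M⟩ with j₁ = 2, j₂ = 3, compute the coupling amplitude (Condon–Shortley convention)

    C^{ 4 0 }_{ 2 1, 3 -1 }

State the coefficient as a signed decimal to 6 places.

+0.597614  (= +√(5/14))

triangle: 1!×3!×5!/10! = 720/3628800
(j±m)!: 3!×1!×2!×4!×4!×4! = 165888
prefactor² = (2J+1)×Δ×N² = 10368/35
  k=0: +1/(0!×1!×1!×2!×2!×3!) = 1/24
  k=1: −1/(1!×0!×0!×1!×3!×4!) = -1/144
Σ = 5/144  ⇒  CG² = 10368/35×5/144² = 5/14
CG = +√(5/14) = +0.597614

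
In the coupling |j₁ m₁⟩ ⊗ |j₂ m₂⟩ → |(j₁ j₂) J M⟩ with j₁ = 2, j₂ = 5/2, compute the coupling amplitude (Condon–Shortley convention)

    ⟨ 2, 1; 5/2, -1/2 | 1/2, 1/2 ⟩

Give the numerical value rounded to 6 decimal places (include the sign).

√[2·4!0!1!/6! · 3!1!2!3!1!0!] = √(24/5)
  +(−1)^1/∏(1,3,0,1,0,0)! = -1/6  (running -1/6)
⟨..|..⟩ = √(24/5)·(-1/6) = -0.365148

-0.365148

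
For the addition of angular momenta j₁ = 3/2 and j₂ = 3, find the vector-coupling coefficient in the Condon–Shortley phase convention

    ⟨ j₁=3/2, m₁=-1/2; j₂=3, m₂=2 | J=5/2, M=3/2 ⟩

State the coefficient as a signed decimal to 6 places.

√[6·2!1!4!/8! · 1!2!5!1!4!1!] = √(288/7)
  +(−1)^1/∏(1,1,1,4,0,0)! = -1/24  (running -1/24)
  +(−1)^2/∏(2,0,0,3,1,1)! = 1/12  (running 1/24)
⟨..|..⟩ = √(288/7)·(1/24) = +0.267261

+0.267261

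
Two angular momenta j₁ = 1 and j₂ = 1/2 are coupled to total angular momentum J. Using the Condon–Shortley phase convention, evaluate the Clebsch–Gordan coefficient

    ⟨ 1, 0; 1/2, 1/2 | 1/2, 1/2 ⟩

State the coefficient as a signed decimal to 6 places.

-0.577350

triangle: 1!*1!*0!/3! = 1/6
(j±m)!: 1!*1!*1!*0!*1!*0! = 1
prefactor² = (2J+1)*Δ*N² = 1/3
  k=1: −1/(1!*0!*0!*0!*1!*0!) = -1
Σ = -1  ⇒  CG² = 1/3*(-1)² = 1/3
CG = −√(1/3) = -0.577350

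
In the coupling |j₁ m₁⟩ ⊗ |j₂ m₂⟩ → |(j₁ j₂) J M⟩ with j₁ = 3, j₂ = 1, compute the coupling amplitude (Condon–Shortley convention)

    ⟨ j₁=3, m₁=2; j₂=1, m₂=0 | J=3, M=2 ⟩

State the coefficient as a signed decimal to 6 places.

√[7·1!5!1!/8! · 5!1!1!1!5!1!] = √(300)
  +(−1)^0/∏(0,1,1,1,4,0)! = 1/24  (running 1/24)
  +(−1)^1/∏(1,0,0,0,5,1)! = -1/120  (running 1/30)
⟨..|..⟩ = √(300)·(1/30) = +0.577350

+0.577350  (= +√(1/3))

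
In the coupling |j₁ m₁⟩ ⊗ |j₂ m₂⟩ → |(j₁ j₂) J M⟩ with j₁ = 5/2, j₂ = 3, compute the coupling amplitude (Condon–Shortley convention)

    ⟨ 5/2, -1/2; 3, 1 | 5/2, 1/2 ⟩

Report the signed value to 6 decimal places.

√[6·3!2!3!/9! · 2!3!4!2!3!2!] = √(288/35)
  +(−1)^1/∏(1,2,2,3,0,0)! = -1/24  (running -1/24)
  +(−1)^2/∏(2,1,1,2,1,1)! = 1/4  (running 5/24)
  +(−1)^3/∏(3,0,0,1,2,2)! = -1/24  (running 1/6)
⟨..|..⟩ = √(288/35)·(1/6) = +0.478091

+√(8/35) = +0.478091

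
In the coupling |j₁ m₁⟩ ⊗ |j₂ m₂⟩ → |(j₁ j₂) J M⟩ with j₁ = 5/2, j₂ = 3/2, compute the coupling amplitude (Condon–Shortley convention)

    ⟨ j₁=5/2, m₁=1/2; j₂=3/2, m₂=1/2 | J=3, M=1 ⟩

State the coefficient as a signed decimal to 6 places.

j₁+j₂−J=1  J+j₁−j₂=4  J−j₁+j₂=2  j₁+j₂+J+1=8
(j₁±m₁, j₂±m₂, J±M) = (3,2,2,1,4,2)
P² = 48/5
sum k=0..1:
  [0] +1/8 = 1/8
  [1] −1/6 = -1/6
S = -1/24
C² = P²·S² = 1/60 ; C = -0.129099

−√(1/60) ≈ -0.129099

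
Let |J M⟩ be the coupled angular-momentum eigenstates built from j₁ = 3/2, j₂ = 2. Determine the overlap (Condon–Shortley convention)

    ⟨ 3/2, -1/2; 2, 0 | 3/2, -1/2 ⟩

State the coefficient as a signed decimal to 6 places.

j₁+j₂−J=2  J+j₁−j₂=1  J−j₁+j₂=2  j₁+j₂+J+1=6
(j₁±m₁, j₂±m₂, J±M) = (1,2,2,2,1,2)
P² = 16/45
sum k=1..2:
  [1] −1/1 = -1
  [2] +1/4 = 1/4
S = -3/4
C² = P²·S² = 1/5 ; C = -0.447214

-0.447214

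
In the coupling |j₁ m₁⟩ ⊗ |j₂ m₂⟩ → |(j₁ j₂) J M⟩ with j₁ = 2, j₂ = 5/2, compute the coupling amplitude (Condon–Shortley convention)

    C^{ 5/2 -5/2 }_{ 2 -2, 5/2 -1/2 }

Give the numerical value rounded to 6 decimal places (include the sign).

+√(3/14) ≈ +0.462910

j₁+j₂−J=2  J+j₁−j₂=2  J−j₁+j₂=3  j₁+j₂+J+1=8
(j₁±m₁, j₂±m₂, J±M) = (0,4,2,3,0,5)
P² = 864/7
sum k=2..2:
  [2] +1/24 = 1/24
S = 1/24
C² = P²·S² = 3/14 ; C = +0.462910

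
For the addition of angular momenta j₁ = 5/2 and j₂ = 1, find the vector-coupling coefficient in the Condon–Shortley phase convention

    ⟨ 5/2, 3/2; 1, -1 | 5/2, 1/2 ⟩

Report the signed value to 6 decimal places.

+0.676123

triangle: 1!×4!×1!/7! = 24/5040
(j±m)!: 4!×1!×0!×2!×3!×2! = 576
prefactor² = (2J+1)×Δ×N² = 576/35
  k=0: +1/(0!×1!×1!×0!×3!×1!) = 1/6
Σ = 1/6  ⇒  CG² = 576/35×1/6² = 16/35
CG = +√(16/35) = +0.676123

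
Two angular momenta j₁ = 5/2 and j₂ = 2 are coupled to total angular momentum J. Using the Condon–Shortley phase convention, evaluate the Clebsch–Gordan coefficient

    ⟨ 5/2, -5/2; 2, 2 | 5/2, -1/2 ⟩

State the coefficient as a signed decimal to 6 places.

j₁+j₂−J=2  J+j₁−j₂=3  J−j₁+j₂=2  j₁+j₂+J+1=8
(j₁±m₁, j₂±m₂, J±M) = (0,5,4,0,2,3)
P² = 864/7
sum k=2..2:
  [2] +1/24 = 1/24
S = 1/24
C² = P²·S² = 3/14 ; C = +0.462910

+0.462910  (= +√(3/14))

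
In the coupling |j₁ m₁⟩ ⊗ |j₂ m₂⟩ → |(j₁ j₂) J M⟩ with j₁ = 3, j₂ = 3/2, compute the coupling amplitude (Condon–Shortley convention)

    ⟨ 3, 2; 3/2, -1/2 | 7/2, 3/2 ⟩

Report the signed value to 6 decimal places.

+√(3/7) ≈ +0.654654

j₁+j₂−J=1  J+j₁−j₂=5  J−j₁+j₂=2  j₁+j₂+J+1=9
(j₁±m₁, j₂±m₂, J±M) = (5,1,1,2,5,2)
P² = 6400/21
sum k=0..1:
  [0] +1/24 = 1/24
  [1] −1/240 = -1/240
S = 3/80
C² = P²·S² = 3/7 ; C = +0.654654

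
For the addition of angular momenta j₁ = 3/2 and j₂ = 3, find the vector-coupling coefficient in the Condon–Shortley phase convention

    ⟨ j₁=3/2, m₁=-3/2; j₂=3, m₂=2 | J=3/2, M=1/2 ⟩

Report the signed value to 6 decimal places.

−√(2/7) = -0.534522

j₁+j₂−J=3  J+j₁−j₂=0  J−j₁+j₂=3  j₁+j₂+J+1=7
(j₁±m₁, j₂±m₂, J±M) = (0,3,5,1,2,1)
P² = 288/7
sum k=3..3:
  [3] −1/12 = -1/12
S = -1/12
C² = P²·S² = 2/7 ; C = -0.534522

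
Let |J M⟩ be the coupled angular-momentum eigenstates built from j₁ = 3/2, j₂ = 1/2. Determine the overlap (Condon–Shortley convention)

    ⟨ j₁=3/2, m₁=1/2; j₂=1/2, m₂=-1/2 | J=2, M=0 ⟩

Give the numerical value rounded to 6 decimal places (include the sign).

√[5·0!3!1!/5! · 2!1!0!1!2!2!] = √(2)
  +(−1)^0/∏(0,0,1,0,2,1)! = 1/2  (running 1/2)
⟨..|..⟩ = √(2)·(1/2) = +0.707107

+0.707107  (= +√(1/2))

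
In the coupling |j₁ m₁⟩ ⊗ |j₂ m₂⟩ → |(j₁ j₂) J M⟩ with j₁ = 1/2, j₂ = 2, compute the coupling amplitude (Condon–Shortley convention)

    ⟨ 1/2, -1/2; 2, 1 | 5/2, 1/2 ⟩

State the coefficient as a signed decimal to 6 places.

√[6·0!1!4!/6! · 0!1!3!1!3!2!] = √(72/5)
  +(−1)^0/∏(0,0,1,3,0,1)! = 1/6  (running 1/6)
⟨..|..⟩ = √(72/5)·(1/6) = +0.632456

+√(2/5) ≈ +0.632456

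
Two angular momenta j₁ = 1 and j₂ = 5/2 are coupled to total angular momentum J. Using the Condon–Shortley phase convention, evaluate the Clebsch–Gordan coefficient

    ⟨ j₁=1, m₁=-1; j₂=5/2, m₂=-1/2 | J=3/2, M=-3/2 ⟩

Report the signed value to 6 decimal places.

triangle: 2!×0!×3!/6! = 12/720
(j±m)!: 0!×2!×2!×3!×0!×3! = 144
prefactor² = (2J+1)×Δ×N² = 48/5
  k=2: +1/(2!×0!×0!×0!×0!×3!) = 1/12
Σ = 1/12  ⇒  CG² = 48/5×1/12² = 1/15
CG = +√(1/15) = +0.258199

+0.258199  (= +√(1/15))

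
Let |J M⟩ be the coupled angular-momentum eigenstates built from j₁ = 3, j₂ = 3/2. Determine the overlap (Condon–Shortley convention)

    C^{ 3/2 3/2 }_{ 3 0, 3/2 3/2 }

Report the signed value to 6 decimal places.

-0.169031

√[4·3!3!0!/7! · 3!3!3!0!3!0!] = √(1296/35)
  +(−1)^3/∏(3,0,0,0,3,0)! = -1/36  (running -1/36)
⟨..|..⟩ = √(1296/35)·(-1/36) = -0.169031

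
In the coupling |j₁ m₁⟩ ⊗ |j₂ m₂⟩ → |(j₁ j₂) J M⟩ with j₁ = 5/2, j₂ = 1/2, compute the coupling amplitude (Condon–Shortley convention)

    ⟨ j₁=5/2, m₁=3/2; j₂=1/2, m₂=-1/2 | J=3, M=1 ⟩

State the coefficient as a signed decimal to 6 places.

triangle: 0!*5!*1!/7! = 120/5040
(j±m)!: 4!*1!*0!*1!*4!*2! = 1152
prefactor² = (2J+1)*Δ*N² = 192
  k=0: +1/(0!*0!*1!*0!*4!*1!) = 1/24
Σ = 1/24  ⇒  CG² = 192*1/24² = 1/3
CG = +√(1/3) = +0.577350

+√(1/3) = +0.577350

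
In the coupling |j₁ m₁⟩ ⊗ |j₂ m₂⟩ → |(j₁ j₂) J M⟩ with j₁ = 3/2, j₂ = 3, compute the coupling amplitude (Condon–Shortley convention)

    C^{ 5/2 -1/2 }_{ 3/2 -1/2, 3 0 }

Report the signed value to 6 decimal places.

-0.414039

j₁+j₂−J=2  J+j₁−j₂=1  J−j₁+j₂=4  j₁+j₂+J+1=8
(j₁±m₁, j₂±m₂, J±M) = (1,2,3,3,2,3)
P² = 216/35
sum k=1..2:
  [1] −1/4 = -1/4
  [2] +1/12 = 1/12
S = -1/6
C² = P²·S² = 6/35 ; C = -0.414039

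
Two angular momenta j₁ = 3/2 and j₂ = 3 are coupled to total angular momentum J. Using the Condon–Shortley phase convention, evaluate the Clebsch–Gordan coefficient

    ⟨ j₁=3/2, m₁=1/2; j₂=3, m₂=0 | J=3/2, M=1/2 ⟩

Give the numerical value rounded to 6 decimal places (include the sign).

√[4·3!0!3!/7! · 2!1!3!3!2!1!] = √(144/35)
  +(−1)^1/∏(1,2,0,2,0,1)! = -1/4  (running -1/4)
⟨..|..⟩ = √(144/35)·(-1/4) = -0.507093

-0.507093  (= −√(9/35))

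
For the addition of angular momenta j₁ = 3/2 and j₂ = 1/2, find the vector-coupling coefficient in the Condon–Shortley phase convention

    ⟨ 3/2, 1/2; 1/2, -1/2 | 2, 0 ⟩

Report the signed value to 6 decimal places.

+√(1/2) = +0.707107

j₁+j₂−J=0  J+j₁−j₂=3  J−j₁+j₂=1  j₁+j₂+J+1=5
(j₁±m₁, j₂±m₂, J±M) = (2,1,0,1,2,2)
P² = 2
sum k=0..0:
  [0] +1/2 = 1/2
S = 1/2
C² = P²·S² = 1/2 ; C = +0.707107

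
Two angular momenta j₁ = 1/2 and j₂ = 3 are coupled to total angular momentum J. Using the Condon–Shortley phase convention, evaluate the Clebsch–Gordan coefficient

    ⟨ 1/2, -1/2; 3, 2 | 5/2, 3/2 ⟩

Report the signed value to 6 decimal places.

triangle: 1!*0!*5!/7! = 120/5040
(j±m)!: 0!*1!*5!*1!*4!*1! = 2880
prefactor² = (2J+1)*Δ*N² = 2880/7
  k=1: −1/(1!*0!*0!*4!*0!*1!) = -1/24
Σ = -1/24  ⇒  CG² = 2880/7*(-1/24)² = 5/7
CG = −√(5/7) = -0.845154

-0.845154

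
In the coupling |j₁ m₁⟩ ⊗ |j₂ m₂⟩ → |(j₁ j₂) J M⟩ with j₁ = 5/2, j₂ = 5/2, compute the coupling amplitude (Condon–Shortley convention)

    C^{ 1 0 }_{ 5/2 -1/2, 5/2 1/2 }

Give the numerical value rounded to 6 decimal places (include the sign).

+0.119523

triangle: 4!*1!*1!/7! = 24/5040
(j±m)!: 2!*3!*3!*2!*1!*1! = 144
prefactor² = (2J+1)*Δ*N² = 72/35
  k=2: +1/(2!*2!*1!*1!*0!*0!) = 1/4
  k=3: −1/(3!*1!*0!*0!*1!*1!) = -1/6
Σ = 1/12  ⇒  CG² = 72/35*1/12² = 1/70
CG = +√(1/70) = +0.119523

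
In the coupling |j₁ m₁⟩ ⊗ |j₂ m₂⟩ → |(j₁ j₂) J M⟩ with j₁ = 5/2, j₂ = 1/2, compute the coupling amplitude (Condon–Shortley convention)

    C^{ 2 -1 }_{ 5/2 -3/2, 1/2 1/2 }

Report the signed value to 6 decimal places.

√[5·1!4!0!/6! · 1!4!1!0!1!3!] = √(24)
  +(−1)^1/∏(1,0,3,0,1,0)! = -1/6  (running -1/6)
⟨..|..⟩ = √(24)·(-1/6) = -0.816497

-0.816497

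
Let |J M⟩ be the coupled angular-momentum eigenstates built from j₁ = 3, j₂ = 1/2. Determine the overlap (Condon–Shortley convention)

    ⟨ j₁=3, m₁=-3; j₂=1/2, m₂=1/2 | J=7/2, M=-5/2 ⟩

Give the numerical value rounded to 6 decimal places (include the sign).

+0.377964

j₁+j₂−J=0  J+j₁−j₂=6  J−j₁+j₂=1  j₁+j₂+J+1=8
(j₁±m₁, j₂±m₂, J±M) = (0,6,1,0,1,6)
P² = 518400/7
sum k=0..0:
  [0] +1/720 = 1/720
S = 1/720
C² = P²·S² = 1/7 ; C = +0.377964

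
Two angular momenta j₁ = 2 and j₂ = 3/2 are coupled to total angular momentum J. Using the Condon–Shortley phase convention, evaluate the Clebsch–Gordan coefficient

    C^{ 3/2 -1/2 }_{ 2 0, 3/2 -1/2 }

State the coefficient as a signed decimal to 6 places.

√[4·2!2!1!/6! · 2!2!1!2!1!2!] = √(16/45)
  +(−1)^0/∏(0,2,2,1,0,0)! = 1/4  (running 1/4)
  +(−1)^1/∏(1,1,1,0,1,1)! = -1  (running -3/4)
⟨..|..⟩ = √(16/45)·(-3/4) = -0.447214

-0.447214  (= −√(1/5))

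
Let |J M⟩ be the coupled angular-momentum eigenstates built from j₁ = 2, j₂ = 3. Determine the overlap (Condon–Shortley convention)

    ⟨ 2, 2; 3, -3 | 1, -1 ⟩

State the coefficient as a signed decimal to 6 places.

√[3·4!0!2!/7! · 4!0!0!6!0!2!] = √(6912/7)
  +(−1)^0/∏(0,4,0,0,0,2)! = 1/48  (running 1/48)
⟨..|..⟩ = √(6912/7)·(1/48) = +0.654654

+0.654654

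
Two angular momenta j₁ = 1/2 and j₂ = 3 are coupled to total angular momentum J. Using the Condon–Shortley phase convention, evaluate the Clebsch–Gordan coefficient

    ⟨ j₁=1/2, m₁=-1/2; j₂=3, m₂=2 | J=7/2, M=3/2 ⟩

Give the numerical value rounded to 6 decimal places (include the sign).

triangle: 0!×1!×6!/8! = 720/40320
(j±m)!: 0!×1!×5!×1!×5!×2! = 28800
prefactor² = (2J+1)×Δ×N² = 28800/7
  k=0: +1/(0!×0!×1!×5!×0!×1!) = 1/120
Σ = 1/120  ⇒  CG² = 28800/7×1/120² = 2/7
CG = +√(2/7) = +0.534522

+0.534522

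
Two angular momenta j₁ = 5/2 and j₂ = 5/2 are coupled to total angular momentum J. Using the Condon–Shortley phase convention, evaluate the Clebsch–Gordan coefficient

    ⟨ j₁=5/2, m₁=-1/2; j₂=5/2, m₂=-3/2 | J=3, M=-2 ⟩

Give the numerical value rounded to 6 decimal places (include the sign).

√[7·2!3!3!/9! · 2!3!1!4!1!5!] = √(48)
  +(−1)^0/∏(0,2,3,1,0,2)! = 1/24  (running 1/24)
  +(−1)^1/∏(1,1,2,0,1,3)! = -1/12  (running -1/24)
⟨..|..⟩ = √(48)·(-1/24) = -0.288675

-0.288675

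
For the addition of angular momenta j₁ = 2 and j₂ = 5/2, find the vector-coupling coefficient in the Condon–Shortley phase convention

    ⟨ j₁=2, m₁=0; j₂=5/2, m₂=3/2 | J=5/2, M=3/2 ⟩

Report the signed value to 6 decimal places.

-0.119523

triangle: 2!×2!×3!/8! = 24/40320
(j±m)!: 2!×2!×4!×1!×4!×1! = 2304
prefactor² = (2J+1)×Δ×N² = 288/35
  k=1: −1/(1!×1!×1!×3!×1!×0!) = -1/6
  k=2: +1/(2!×0!×0!×2!×2!×1!) = 1/8
Σ = -1/24  ⇒  CG² = 288/35×(-1/24)² = 1/70
CG = −√(1/70) = -0.119523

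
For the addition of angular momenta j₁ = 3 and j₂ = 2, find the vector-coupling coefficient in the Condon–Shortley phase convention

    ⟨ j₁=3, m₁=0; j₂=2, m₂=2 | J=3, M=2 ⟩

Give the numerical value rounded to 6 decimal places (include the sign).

triangle: 2!×4!×2!/9! = 96/362880
(j±m)!: 3!×3!×4!×0!×5!×1! = 103680
prefactor² = (2J+1)×Δ×N² = 192
  k=2: +1/(2!×0!×1!×2!×3!×0!) = 1/24
Σ = 1/24  ⇒  CG² = 192×1/24² = 1/3
CG = +√(1/3) = +0.577350

+0.577350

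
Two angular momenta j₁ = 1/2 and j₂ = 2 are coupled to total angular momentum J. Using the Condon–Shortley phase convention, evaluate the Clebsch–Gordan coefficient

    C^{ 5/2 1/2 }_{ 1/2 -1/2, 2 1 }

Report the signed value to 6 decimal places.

j₁+j₂−J=0  J+j₁−j₂=1  J−j₁+j₂=4  j₁+j₂+J+1=6
(j₁±m₁, j₂±m₂, J±M) = (0,1,3,1,3,2)
P² = 72/5
sum k=0..0:
  [0] +1/6 = 1/6
S = 1/6
C² = P²·S² = 2/5 ; C = +0.632456

+0.632456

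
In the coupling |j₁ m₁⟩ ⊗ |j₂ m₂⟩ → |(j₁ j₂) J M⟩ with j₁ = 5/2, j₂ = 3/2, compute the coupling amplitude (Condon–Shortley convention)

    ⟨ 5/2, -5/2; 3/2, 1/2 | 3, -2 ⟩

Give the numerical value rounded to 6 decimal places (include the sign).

√[7·1!4!2!/8! · 0!5!2!1!1!5!] = √(240)
  +(−1)^1/∏(1,0,4,1,0,1)! = -1/24  (running -1/24)
⟨..|..⟩ = √(240)·(-1/24) = -0.645497

−√(5/12) ≈ -0.645497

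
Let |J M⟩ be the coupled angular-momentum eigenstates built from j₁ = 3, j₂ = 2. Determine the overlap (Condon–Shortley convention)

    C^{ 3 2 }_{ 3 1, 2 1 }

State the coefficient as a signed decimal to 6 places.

−√(1/4) ≈ -0.500000

triangle: 2!*4!*2!/9! = 96/362880
(j±m)!: 4!*2!*3!*1!*5!*1! = 34560
prefactor² = (2J+1)*Δ*N² = 64
  k=1: −1/(1!*1!*1!*2!*3!*0!) = -1/12
  k=2: +1/(2!*0!*0!*1!*4!*1!) = 1/48
Σ = -1/16  ⇒  CG² = 64*(-1/16)² = 1/4
CG = −√(1/4) = -0.500000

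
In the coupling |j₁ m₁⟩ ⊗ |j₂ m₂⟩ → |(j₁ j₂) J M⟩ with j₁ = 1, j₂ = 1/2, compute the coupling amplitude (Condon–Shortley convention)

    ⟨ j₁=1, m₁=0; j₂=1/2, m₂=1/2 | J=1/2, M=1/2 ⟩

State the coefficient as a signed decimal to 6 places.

−√(1/3) ≈ -0.577350

√[2·1!1!0!/3! · 1!1!1!0!1!0!] = √(1/3)
  +(−1)^1/∏(1,0,0,0,1,0)! = -1  (running -1)
⟨..|..⟩ = √(1/3)·(-1) = -0.577350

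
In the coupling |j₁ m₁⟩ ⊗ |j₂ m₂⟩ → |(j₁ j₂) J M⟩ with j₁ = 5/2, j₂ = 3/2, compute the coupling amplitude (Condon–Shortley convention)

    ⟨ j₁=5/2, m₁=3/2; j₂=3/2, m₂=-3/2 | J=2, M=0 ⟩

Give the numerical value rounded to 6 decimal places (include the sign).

+0.654654

triangle: 2!*3!*1!/7! = 12/5040
(j±m)!: 4!*1!*0!*3!*2!*2! = 576
prefactor² = (2J+1)*Δ*N² = 48/7
  k=0: +1/(0!*2!*1!*0!*2!*1!) = 1/4
Σ = 1/4  ⇒  CG² = 48/7*1/4² = 3/7
CG = +√(3/7) = +0.654654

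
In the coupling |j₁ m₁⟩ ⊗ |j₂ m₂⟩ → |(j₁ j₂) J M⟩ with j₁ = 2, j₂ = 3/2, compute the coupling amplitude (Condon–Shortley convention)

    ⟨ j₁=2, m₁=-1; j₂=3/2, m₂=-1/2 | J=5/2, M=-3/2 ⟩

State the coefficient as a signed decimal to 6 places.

−√(1/35) = -0.169031

j₁+j₂−J=1  J+j₁−j₂=3  J−j₁+j₂=2  j₁+j₂+J+1=7
(j₁±m₁, j₂±m₂, J±M) = (1,3,1,2,1,4)
P² = 144/35
sum k=0..1:
  [0] +1/6 = 1/6
  [1] −1/4 = -1/4
S = -1/12
C² = P²·S² = 1/35 ; C = -0.169031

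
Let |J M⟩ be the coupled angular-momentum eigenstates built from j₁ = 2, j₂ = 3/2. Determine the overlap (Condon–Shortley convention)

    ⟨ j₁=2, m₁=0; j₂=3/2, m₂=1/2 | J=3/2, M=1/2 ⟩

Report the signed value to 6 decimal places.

j₁+j₂−J=2  J+j₁−j₂=2  J−j₁+j₂=1  j₁+j₂+J+1=6
(j₁±m₁, j₂±m₂, J±M) = (2,2,2,1,2,1)
P² = 16/45
sum k=1..2:
  [1] −1/1 = -1
  [2] +1/4 = 1/4
S = -3/4
C² = P²·S² = 1/5 ; C = -0.447214

-0.447214  (= −√(1/5))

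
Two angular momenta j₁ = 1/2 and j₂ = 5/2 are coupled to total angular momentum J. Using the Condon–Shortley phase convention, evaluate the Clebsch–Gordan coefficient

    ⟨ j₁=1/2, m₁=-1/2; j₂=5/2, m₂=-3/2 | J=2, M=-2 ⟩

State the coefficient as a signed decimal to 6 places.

√[5·1!0!4!/6! · 0!1!1!4!0!4!] = √(96)
  +(−1)^1/∏(1,0,0,0,0,4)! = -1/24  (running -1/24)
⟨..|..⟩ = √(96)·(-1/24) = -0.408248

−√(1/6) ≈ -0.408248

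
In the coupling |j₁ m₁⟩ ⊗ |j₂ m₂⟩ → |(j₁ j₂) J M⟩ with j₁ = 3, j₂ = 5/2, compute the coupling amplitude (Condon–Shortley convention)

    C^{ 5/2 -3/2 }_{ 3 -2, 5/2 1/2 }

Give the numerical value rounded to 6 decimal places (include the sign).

triangle: 3!*3!*2!/9! = 72/362880
(j±m)!: 1!*5!*3!*2!*1!*4! = 34560
prefactor² = (2J+1)*Δ*N² = 288/7
  k=2: +1/(2!*1!*3!*1!*0!*1!) = 1/12
  k=3: −1/(3!*0!*2!*0!*1!*2!) = -1/24
Σ = 1/24  ⇒  CG² = 288/7*1/24² = 1/14
CG = +√(1/14) = +0.267261

+0.267261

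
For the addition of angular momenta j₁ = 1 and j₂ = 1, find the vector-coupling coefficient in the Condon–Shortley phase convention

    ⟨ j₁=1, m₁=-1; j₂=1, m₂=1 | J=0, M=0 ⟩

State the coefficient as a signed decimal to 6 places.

√[1·2!0!0!/3! · 0!2!2!0!0!0!] = √(4/3)
  +(−1)^2/∏(2,0,0,0,0,0)! = 1/2  (running 1/2)
⟨..|..⟩ = √(4/3)·(1/2) = +0.577350

+√(1/3) ≈ +0.577350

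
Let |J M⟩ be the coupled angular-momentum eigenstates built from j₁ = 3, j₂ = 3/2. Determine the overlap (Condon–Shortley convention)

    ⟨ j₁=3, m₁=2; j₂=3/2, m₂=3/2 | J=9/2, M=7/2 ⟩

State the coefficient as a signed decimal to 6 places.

+0.816497  (= +√(2/3))

triangle: 0!×6!×3!/10! = 4320/3628800
(j±m)!: 5!×1!×3!×0!×8!×1! = 29030400
prefactor² = (2J+1)×Δ×N² = 345600
  k=0: +1/(0!×0!×1!×3!×5!×0!) = 1/720
Σ = 1/720  ⇒  CG² = 345600×1/720² = 2/3
CG = +√(2/3) = +0.816497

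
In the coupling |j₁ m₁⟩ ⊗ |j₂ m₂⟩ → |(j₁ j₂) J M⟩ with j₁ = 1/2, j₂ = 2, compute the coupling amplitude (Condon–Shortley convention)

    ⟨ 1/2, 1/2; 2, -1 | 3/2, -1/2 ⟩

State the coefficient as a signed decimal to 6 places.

+0.774597  (= +√(3/5))

√[4·1!0!3!/5! · 1!0!1!3!1!2!] = √(12/5)
  +(−1)^0/∏(0,1,0,1,0,2)! = 1/2  (running 1/2)
⟨..|..⟩ = √(12/5)·(1/2) = +0.774597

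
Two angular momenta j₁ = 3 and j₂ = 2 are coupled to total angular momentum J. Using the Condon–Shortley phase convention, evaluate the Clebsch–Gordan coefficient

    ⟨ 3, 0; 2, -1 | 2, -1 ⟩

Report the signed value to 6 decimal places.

triangle: 3!×3!×1!/8! = 36/40320
(j±m)!: 3!×3!×1!×3!×1!×3! = 1296
prefactor² = (2J+1)×Δ×N² = 81/14
  k=0: +1/(0!×3!×3!×1!×0!×0!) = 1/36
  k=1: −1/(1!×2!×2!×0!×1!×1!) = -1/4
Σ = -2/9  ⇒  CG² = 81/14×(-2/9)² = 2/7
CG = −√(2/7) = -0.534522

-0.534522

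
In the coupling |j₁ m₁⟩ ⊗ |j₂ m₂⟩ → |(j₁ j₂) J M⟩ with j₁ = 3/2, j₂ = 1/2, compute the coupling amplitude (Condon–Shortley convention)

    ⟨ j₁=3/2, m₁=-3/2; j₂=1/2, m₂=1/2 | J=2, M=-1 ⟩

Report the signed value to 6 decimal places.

triangle: 0!·3!·1!/5! = 6/120
(j±m)!: 0!·3!·1!·0!·1!·3! = 36
prefactor² = (2J+1)·Δ·N² = 9
  k=0: +1/(0!·0!·3!·1!·0!·0!) = 1/6
Σ = 1/6  ⇒  CG² = 9·1/6² = 1/4
CG = +√(1/4) = +0.500000

+0.500000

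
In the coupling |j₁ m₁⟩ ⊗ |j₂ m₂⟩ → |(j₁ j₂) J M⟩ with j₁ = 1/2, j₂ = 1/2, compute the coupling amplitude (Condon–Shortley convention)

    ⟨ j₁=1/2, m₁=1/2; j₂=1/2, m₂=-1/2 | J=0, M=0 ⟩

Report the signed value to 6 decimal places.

j₁+j₂−J=1  J+j₁−j₂=0  J−j₁+j₂=0  j₁+j₂+J+1=2
(j₁±m₁, j₂±m₂, J±M) = (1,0,0,1,0,0)
P² = 1/2
sum k=0..0:
  [0] +1/1 = 1
S = 1
C² = P²·S² = 1/2 ; C = +0.707107

+0.707107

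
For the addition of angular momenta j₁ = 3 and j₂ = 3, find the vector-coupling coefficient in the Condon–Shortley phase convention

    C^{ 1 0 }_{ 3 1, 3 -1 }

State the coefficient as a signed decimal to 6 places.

+0.188982  (= +√(1/28))

j₁+j₂−J=5  J+j₁−j₂=1  J−j₁+j₂=1  j₁+j₂+J+1=8
(j₁±m₁, j₂±m₂, J±M) = (4,2,2,4,1,1)
P² = 144/7
sum k=1..2:
  [1] −1/24 = -1/24
  [2] +1/12 = 1/12
S = 1/24
C² = P²·S² = 1/28 ; C = +0.188982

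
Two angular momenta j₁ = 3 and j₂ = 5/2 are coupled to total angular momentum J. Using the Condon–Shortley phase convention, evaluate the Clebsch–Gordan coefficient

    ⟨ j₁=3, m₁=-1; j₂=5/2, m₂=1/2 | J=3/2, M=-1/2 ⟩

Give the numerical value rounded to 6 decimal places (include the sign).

j₁+j₂−J=4  J+j₁−j₂=2  J−j₁+j₂=1  j₁+j₂+J+1=8
(j₁±m₁, j₂±m₂, J±M) = (2,4,3,2,1,2)
P² = 192/35
sum k=2..3:
  [2] +1/8 = 1/8
  [3] −1/6 = -1/6
S = -1/24
C² = P²·S² = 1/105 ; C = -0.097590

−√(1/105) ≈ -0.097590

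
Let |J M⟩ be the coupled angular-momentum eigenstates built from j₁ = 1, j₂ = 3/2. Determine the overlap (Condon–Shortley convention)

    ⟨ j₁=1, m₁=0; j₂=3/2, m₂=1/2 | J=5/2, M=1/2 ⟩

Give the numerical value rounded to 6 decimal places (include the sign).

+0.774597  (= +√(3/5))

√[6·0!2!3!/6! · 1!1!2!1!3!2!] = √(12/5)
  +(−1)^0/∏(0,0,1,2,1,1)! = 1/2  (running 1/2)
⟨..|..⟩ = √(12/5)·(1/2) = +0.774597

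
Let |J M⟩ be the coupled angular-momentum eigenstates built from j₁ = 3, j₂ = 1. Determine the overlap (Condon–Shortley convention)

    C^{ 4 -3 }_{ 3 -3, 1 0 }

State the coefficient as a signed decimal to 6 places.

j₁+j₂−J=0  J+j₁−j₂=6  J−j₁+j₂=2  j₁+j₂+J+1=9
(j₁±m₁, j₂±m₂, J±M) = (0,6,1,1,1,7)
P² = 129600
sum k=0..0:
  [0] +1/720 = 1/720
S = 1/720
C² = P²·S² = 1/4 ; C = +0.500000

+0.500000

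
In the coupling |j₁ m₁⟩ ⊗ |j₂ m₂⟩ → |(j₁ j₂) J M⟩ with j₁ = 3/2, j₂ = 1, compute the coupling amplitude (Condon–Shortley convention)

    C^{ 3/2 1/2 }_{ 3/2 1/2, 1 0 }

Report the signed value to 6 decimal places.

j₁+j₂−J=1  J+j₁−j₂=2  J−j₁+j₂=1  j₁+j₂+J+1=5
(j₁±m₁, j₂±m₂, J±M) = (2,1,1,1,2,1)
P² = 4/15
sum k=0..1:
  [0] +1/1 = 1
  [1] −1/2 = -1/2
S = 1/2
C² = P²·S² = 1/15 ; C = +0.258199

+√(1/15) = +0.258199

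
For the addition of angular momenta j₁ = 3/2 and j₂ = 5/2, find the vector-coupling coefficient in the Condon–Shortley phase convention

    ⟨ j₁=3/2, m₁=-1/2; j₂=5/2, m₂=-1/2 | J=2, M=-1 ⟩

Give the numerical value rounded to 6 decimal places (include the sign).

-0.545545

j₁+j₂−J=2  J+j₁−j₂=1  J−j₁+j₂=3  j₁+j₂+J+1=7
(j₁±m₁, j₂±m₂, J±M) = (1,2,2,3,1,3)
P² = 12/7
sum k=1..2:
  [1] −1/2 = -1/2
  [2] +1/12 = 1/12
S = -5/12
C² = P²·S² = 25/84 ; C = -0.545545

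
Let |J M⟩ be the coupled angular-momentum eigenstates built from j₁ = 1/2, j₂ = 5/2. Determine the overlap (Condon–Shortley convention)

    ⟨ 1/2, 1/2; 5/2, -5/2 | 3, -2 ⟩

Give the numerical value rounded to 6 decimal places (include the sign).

+0.408248

√[7·0!1!5!/7! · 1!0!0!5!1!5!] = √(2400)
  +(−1)^0/∏(0,0,0,0,1,5)! = 1/120  (running 1/120)
⟨..|..⟩ = √(2400)·(1/120) = +0.408248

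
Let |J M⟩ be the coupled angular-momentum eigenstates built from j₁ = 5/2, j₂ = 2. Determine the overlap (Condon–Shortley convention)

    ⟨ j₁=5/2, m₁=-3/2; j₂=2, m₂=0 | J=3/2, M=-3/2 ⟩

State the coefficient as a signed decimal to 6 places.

+0.585540

j₁+j₂−J=3  J+j₁−j₂=2  J−j₁+j₂=1  j₁+j₂+J+1=7
(j₁±m₁, j₂±m₂, J±M) = (1,4,2,2,0,3)
P² = 192/35
sum k=2..2:
  [2] +1/4 = 1/4
S = 1/4
C² = P²·S² = 12/35 ; C = +0.585540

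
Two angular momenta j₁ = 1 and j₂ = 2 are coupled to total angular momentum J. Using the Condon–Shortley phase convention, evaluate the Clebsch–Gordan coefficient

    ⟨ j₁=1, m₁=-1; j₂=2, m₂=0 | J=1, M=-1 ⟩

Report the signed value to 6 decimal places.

+0.316228

triangle: 2!×0!×2!/5! = 4/120
(j±m)!: 0!×2!×2!×2!×0!×2! = 16
prefactor² = (2J+1)×Δ×N² = 8/5
  k=2: +1/(2!×0!×0!×0!×0!×2!) = 1/4
Σ = 1/4  ⇒  CG² = 8/5×1/4² = 1/10
CG = +√(1/10) = +0.316228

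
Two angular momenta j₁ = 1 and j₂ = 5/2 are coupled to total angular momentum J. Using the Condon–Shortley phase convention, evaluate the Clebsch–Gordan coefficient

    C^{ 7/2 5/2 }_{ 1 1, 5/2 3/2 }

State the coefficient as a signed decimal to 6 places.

+0.845154

triangle: 0!*2!*5!/8! = 240/40320
(j±m)!: 2!*0!*4!*1!*6!*1! = 34560
prefactor² = (2J+1)*Δ*N² = 11520/7
  k=0: +1/(0!*0!*0!*4!*2!*1!) = 1/48
Σ = 1/48  ⇒  CG² = 11520/7*1/48² = 5/7
CG = +√(5/7) = +0.845154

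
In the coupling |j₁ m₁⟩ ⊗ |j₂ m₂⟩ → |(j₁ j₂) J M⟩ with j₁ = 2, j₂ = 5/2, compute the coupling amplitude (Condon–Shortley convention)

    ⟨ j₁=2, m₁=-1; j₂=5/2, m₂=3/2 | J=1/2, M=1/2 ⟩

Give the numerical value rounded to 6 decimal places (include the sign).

-0.516398

triangle: 4!×0!×1!/6! = 24/720
(j±m)!: 1!×3!×4!×1!×1!×0! = 144
prefactor² = (2J+1)×Δ×N² = 48/5
  k=3: −1/(3!×1!×0!×1!×0!×0!) = -1/6
Σ = -1/6  ⇒  CG² = 48/5×(-1/6)² = 4/15
CG = −√(4/15) = -0.516398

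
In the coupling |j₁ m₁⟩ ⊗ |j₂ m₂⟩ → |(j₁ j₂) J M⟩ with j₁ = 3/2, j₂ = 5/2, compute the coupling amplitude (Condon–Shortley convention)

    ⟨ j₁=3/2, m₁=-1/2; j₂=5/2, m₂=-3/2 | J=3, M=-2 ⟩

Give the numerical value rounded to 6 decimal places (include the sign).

+0.288675

√[7·1!2!4!/8! · 1!2!1!4!1!5!] = √(48)
  +(−1)^0/∏(0,1,2,1,0,3)! = 1/12  (running 1/12)
  +(−1)^1/∏(1,0,1,0,1,4)! = -1/24  (running 1/24)
⟨..|..⟩ = √(48)·(1/24) = +0.288675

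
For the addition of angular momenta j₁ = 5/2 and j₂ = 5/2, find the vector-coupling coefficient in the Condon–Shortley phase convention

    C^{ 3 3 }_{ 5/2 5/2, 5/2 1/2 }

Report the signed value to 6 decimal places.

j₁+j₂−J=2  J+j₁−j₂=3  J−j₁+j₂=3  j₁+j₂+J+1=9
(j₁±m₁, j₂±m₂, J±M) = (5,0,3,2,6,0)
P² = 1440
sum k=0..0:
  [0] +1/72 = 1/72
S = 1/72
C² = P²·S² = 5/18 ; C = +0.527046

+0.527046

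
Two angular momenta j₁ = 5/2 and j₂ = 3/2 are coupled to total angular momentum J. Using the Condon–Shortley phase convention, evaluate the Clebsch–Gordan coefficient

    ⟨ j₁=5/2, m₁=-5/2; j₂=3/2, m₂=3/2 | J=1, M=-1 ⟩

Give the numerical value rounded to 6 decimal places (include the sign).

√[3·3!2!0!/6! · 0!5!3!0!0!2!] = √(72)
  +(−1)^3/∏(3,0,2,0,0,0)! = -1/12  (running -1/12)
⟨..|..⟩ = √(72)·(-1/12) = -0.707107

−√(1/2) ≈ -0.707107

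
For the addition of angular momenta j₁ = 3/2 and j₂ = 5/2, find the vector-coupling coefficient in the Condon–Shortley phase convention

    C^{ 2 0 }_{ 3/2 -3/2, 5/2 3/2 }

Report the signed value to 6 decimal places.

+0.654654

j₁+j₂−J=2  J+j₁−j₂=1  J−j₁+j₂=3  j₁+j₂+J+1=7
(j₁±m₁, j₂±m₂, J±M) = (0,3,4,1,2,2)
P² = 48/7
sum k=2..2:
  [2] +1/4 = 1/4
S = 1/4
C² = P²·S² = 3/7 ; C = +0.654654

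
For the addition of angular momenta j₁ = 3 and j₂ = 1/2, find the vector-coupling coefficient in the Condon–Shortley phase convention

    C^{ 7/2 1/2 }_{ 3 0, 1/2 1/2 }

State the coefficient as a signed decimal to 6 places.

triangle: 0!*6!*1!/8! = 720/40320
(j±m)!: 3!*3!*1!*0!*4!*3! = 5184
prefactor² = (2J+1)*Δ*N² = 5184/7
  k=0: +1/(0!*0!*3!*1!*3!*0!) = 1/36
Σ = 1/36  ⇒  CG² = 5184/7*1/36² = 4/7
CG = +√(4/7) = +0.755929

+√(4/7) = +0.755929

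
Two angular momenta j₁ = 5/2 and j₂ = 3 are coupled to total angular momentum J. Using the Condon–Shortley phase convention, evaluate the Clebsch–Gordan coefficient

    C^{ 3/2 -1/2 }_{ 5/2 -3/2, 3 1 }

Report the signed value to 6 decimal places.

−√(7/30) = -0.483046

√[4·4!1!2!/8! · 1!4!4!2!1!2!] = √(384/35)
  +(−1)^3/∏(3,1,1,1,0,1)! = -1/6  (running -1/6)
  +(−1)^4/∏(4,0,0,0,1,2)! = 1/48  (running -7/48)
⟨..|..⟩ = √(384/35)·(-7/48) = -0.483046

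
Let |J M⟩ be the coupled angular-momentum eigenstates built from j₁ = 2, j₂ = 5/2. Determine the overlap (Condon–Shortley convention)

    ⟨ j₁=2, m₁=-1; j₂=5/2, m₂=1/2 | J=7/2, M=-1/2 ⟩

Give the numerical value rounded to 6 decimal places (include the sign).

−√(14/45) ≈ -0.557773

j₁+j₂−J=1  J+j₁−j₂=3  J−j₁+j₂=4  j₁+j₂+J+1=9
(j₁±m₁, j₂±m₂, J±M) = (1,3,3,2,3,4)
P² = 1152/35
sum k=0..1:
  [0] +1/36 = 1/36
  [1] −1/8 = -1/8
S = -7/72
C² = P²·S² = 14/45 ; C = -0.557773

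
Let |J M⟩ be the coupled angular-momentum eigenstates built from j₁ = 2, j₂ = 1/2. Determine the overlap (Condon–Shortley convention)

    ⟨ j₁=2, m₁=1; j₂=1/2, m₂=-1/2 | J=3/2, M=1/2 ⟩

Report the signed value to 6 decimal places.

√[4·1!3!0!/5! · 3!1!0!1!2!1!] = √(12/5)
  +(−1)^0/∏(0,1,1,0,2,0)! = 1/2  (running 1/2)
⟨..|..⟩ = √(12/5)·(1/2) = +0.774597

+√(3/5) ≈ +0.774597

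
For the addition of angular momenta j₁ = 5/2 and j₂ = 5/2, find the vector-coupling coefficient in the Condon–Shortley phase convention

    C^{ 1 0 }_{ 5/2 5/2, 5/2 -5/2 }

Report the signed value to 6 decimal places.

+√(5/14) ≈ +0.597614

√[3·4!1!1!/7! · 5!0!0!5!1!1!] = √(1440/7)
  +(−1)^0/∏(0,4,0,0,1,1)! = 1/24  (running 1/24)
⟨..|..⟩ = √(1440/7)·(1/24) = +0.597614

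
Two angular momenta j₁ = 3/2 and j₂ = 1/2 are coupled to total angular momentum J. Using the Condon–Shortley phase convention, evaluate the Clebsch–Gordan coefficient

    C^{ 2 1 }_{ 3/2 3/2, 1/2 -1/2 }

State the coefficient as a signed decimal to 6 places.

+√(1/4) ≈ +0.500000

j₁+j₂−J=0  J+j₁−j₂=3  J−j₁+j₂=1  j₁+j₂+J+1=5
(j₁±m₁, j₂±m₂, J±M) = (3,0,0,1,3,1)
P² = 9
sum k=0..0:
  [0] +1/6 = 1/6
S = 1/6
C² = P²·S² = 1/4 ; C = +0.500000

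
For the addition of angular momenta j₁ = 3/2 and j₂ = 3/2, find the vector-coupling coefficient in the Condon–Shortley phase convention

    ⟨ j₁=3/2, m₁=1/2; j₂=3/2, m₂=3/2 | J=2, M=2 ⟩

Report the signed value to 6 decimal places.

−√(1/2) = -0.707107

triangle: 1!*2!*2!/6! = 4/720
(j±m)!: 2!*1!*3!*0!*4!*0! = 288
prefactor² = (2J+1)*Δ*N² = 8
  k=1: −1/(1!*0!*0!*2!*2!*0!) = -1/4
Σ = -1/4  ⇒  CG² = 8*(-1/4)² = 1/2
CG = −√(1/2) = -0.707107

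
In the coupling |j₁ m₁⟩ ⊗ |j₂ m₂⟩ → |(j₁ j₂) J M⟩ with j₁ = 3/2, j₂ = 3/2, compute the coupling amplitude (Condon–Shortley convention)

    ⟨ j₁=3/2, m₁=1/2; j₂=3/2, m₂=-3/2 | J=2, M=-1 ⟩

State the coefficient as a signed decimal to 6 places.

+√(1/2) = +0.707107

√[5·1!2!2!/6! · 2!1!0!3!1!3!] = √(2)
  +(−1)^0/∏(0,1,1,0,1,2)! = 1/2  (running 1/2)
⟨..|..⟩ = √(2)·(1/2) = +0.707107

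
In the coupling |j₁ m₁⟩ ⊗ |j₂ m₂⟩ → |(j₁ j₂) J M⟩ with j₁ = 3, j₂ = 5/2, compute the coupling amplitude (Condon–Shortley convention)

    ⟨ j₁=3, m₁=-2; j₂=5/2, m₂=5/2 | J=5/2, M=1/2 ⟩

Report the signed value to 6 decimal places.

-0.597614  (= −√(5/14))

√[6·3!3!2!/9! · 1!5!5!0!3!2!] = √(1440/7)
  +(−1)^3/∏(3,0,2,2,1,0)! = -1/24  (running -1/24)
⟨..|..⟩ = √(1440/7)·(-1/24) = -0.597614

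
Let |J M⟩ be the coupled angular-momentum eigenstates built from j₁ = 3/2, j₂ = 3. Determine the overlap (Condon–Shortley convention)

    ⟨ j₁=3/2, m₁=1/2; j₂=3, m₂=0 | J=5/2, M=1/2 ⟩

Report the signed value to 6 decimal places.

−√(6/35) = -0.414039

triangle: 2!·1!·4!/8! = 48/40320
(j±m)!: 2!·1!·3!·3!·3!·2! = 864
prefactor² = (2J+1)·Δ·N² = 216/35
  k=0: +1/(0!·2!·1!·3!·0!·1!) = 1/12
  k=1: −1/(1!·1!·0!·2!·1!·2!) = -1/4
Σ = -1/6  ⇒  CG² = 216/35·(-1/6)² = 6/35
CG = −√(6/35) = -0.414039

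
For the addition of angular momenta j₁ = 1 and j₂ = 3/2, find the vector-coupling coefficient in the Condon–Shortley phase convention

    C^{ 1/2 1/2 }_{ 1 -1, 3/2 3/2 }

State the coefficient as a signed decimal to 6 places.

+√(1/2) ≈ +0.707107

j₁+j₂−J=2  J+j₁−j₂=0  J−j₁+j₂=1  j₁+j₂+J+1=4
(j₁±m₁, j₂±m₂, J±M) = (0,2,3,0,1,0)
P² = 2
sum k=2..2:
  [2] +1/2 = 1/2
S = 1/2
C² = P²·S² = 1/2 ; C = +0.707107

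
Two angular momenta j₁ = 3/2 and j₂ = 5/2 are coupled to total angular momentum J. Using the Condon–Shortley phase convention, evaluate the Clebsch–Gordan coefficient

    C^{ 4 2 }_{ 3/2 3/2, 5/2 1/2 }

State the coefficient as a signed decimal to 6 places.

+0.597614  (= +√(5/14))

j₁+j₂−J=0  J+j₁−j₂=3  J−j₁+j₂=5  j₁+j₂+J+1=9
(j₁±m₁, j₂±m₂, J±M) = (3,0,3,2,6,2)
P² = 12960/7
sum k=0..0:
  [0] +1/72 = 1/72
S = 1/72
C² = P²·S² = 5/14 ; C = +0.597614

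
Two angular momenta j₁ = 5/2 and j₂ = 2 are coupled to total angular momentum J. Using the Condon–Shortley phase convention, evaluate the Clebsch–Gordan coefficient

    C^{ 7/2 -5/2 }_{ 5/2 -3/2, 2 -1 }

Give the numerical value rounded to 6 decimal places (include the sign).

j₁+j₂−J=1  J+j₁−j₂=4  J−j₁+j₂=3  j₁+j₂+J+1=9
(j₁±m₁, j₂±m₂, J±M) = (1,4,1,3,1,6)
P² = 2304/7
sum k=0..1:
  [0] +1/48 = 1/48
  [1] −1/36 = -1/36
S = -1/144
C² = P²·S² = 1/63 ; C = -0.125988

-0.125988  (= −√(1/63))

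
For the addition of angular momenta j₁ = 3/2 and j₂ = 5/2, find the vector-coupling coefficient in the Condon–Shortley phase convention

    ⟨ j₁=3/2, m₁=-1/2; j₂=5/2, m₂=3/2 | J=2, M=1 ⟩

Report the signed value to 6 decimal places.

+0.154303  (= +√(1/42))

triangle: 2!·1!·3!/7! = 12/5040
(j±m)!: 1!·2!·4!·1!·3!·1! = 288
prefactor² = (2J+1)·Δ·N² = 24/7
  k=1: −1/(1!·1!·1!·3!·0!·0!) = -1/6
  k=2: +1/(2!·0!·0!·2!·1!·1!) = 1/4
Σ = 1/12  ⇒  CG² = 24/7·1/12² = 1/42
CG = +√(1/42) = +0.154303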